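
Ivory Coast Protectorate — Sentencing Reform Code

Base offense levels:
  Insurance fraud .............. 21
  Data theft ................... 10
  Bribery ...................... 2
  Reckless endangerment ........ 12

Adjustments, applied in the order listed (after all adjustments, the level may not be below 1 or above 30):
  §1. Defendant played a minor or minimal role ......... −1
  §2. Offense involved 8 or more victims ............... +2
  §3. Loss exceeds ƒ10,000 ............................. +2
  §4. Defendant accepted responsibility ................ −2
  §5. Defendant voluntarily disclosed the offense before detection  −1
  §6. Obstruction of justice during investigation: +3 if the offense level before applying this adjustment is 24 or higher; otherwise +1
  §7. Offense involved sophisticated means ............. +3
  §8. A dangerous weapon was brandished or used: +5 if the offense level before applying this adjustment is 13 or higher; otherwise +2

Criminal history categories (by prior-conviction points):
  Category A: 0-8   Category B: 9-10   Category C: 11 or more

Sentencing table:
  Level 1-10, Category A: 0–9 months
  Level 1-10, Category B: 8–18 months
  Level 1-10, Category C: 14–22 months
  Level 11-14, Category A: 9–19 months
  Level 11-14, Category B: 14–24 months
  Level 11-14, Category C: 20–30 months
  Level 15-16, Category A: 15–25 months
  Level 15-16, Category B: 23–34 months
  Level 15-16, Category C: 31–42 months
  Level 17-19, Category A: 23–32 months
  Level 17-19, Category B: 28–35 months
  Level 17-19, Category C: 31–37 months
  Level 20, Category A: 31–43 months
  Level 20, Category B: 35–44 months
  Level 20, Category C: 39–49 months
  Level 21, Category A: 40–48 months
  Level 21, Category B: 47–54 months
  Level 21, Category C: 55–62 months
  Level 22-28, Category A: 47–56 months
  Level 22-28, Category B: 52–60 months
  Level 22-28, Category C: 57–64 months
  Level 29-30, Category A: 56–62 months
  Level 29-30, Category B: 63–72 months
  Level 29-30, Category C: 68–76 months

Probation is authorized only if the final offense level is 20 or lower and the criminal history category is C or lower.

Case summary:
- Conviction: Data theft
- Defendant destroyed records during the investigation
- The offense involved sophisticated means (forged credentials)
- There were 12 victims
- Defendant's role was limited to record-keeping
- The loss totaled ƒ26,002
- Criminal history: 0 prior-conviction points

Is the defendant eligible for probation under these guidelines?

Yes

Base offense level for data theft: 10.
§1 applies: 10 − 1 = 9.
§2 applies: 9 + 2 = 11.
§3 applies: 11 + 2 = 13.
§6 applies (level before this adjustment is 13 < 24, so +1): 13 + 1 = 14.
§7 applies: 14 + 3 = 17.
§8 does not apply.
Final offense level: 17.
Criminal history: 0 prior points → Category A (0-8).
Level 17 falls in the 17-19 band.
Grid: Level 17-19 × Category A = 23-32 months.
Probation check: level 17 ≤ 20 and category A ≤ C → eligible.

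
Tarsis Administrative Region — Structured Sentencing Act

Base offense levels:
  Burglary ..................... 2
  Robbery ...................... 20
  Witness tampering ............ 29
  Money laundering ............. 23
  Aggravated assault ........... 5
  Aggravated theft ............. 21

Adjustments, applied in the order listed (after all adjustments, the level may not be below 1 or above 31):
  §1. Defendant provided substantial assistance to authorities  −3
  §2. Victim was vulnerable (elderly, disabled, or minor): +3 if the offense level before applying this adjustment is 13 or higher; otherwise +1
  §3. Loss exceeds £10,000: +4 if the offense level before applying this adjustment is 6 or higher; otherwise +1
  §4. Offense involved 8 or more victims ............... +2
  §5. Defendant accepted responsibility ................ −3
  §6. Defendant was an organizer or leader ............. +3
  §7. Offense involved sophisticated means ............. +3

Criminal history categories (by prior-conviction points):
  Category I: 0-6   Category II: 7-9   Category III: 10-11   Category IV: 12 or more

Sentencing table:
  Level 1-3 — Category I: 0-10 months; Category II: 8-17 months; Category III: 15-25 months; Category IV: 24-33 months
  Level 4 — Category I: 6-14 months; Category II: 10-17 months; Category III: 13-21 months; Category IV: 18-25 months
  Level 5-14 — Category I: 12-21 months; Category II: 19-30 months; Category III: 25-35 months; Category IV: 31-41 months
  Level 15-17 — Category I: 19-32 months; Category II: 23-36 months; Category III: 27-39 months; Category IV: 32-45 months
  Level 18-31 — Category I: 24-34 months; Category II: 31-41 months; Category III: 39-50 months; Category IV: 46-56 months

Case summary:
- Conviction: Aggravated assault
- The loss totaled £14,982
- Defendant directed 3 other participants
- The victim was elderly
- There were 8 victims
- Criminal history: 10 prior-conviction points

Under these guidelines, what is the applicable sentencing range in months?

Base offense level for aggravated assault: 5.
§1 does not apply.
§2 applies (level before this adjustment is 5 < 13, so +1): 5 + 1 = 6.
§3 applies (level before this adjustment is 6 ≥ 6, so +4): 6 + 4 = 10.
§4 applies: 10 + 2 = 12.
§5 does not apply.
§6 applies: 12 + 3 = 15.
§7 does not apply.
Final offense level: 15.
Criminal history: 10 prior points → Category III (10-11).
Level 15 falls in the 15-17 band.
Grid: Level 15-17 × Category III = 27-39 months.

27-39 months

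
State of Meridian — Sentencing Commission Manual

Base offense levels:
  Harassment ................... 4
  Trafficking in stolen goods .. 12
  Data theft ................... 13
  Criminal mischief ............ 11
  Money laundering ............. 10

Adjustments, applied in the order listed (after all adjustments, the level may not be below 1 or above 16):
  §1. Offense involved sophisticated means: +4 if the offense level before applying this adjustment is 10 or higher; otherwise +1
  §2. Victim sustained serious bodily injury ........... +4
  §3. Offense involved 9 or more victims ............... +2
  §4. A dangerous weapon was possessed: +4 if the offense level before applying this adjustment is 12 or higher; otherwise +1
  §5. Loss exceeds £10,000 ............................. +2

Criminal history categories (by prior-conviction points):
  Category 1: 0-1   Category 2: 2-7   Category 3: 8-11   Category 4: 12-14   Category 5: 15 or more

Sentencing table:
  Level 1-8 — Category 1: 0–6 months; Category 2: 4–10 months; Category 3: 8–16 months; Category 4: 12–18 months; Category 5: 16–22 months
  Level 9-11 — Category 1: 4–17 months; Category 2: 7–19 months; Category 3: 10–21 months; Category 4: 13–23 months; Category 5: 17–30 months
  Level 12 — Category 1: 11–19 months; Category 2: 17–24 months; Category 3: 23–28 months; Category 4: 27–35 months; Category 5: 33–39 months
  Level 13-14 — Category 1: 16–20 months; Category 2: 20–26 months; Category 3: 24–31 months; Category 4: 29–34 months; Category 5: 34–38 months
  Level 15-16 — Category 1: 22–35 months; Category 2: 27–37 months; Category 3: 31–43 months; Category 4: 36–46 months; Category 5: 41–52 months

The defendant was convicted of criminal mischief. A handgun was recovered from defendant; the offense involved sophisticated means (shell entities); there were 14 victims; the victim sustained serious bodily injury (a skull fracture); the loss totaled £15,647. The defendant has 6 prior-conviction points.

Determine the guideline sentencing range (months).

27-37 months

Base offense level for criminal mischief: 11.
§1 applies (level before this adjustment is 11 ≥ 10, so +4): 11 + 4 = 15.
§2 applies: 15 + 4 = 19.
§3 applies: 19 + 2 = 21.
§4 applies (level before this adjustment is 21 ≥ 12, so +4): 21 + 4 = 25.
§5 applies: 25 + 2 = 27.
Level 27 exceeds the maximum of 16; capped at 16.
Final offense level: 16.
Criminal history: 6 prior points → Category 2 (2-7).
Level 16 falls in the 15-16 band.
Grid: Level 15-16 × Category 2 = 27-37 months.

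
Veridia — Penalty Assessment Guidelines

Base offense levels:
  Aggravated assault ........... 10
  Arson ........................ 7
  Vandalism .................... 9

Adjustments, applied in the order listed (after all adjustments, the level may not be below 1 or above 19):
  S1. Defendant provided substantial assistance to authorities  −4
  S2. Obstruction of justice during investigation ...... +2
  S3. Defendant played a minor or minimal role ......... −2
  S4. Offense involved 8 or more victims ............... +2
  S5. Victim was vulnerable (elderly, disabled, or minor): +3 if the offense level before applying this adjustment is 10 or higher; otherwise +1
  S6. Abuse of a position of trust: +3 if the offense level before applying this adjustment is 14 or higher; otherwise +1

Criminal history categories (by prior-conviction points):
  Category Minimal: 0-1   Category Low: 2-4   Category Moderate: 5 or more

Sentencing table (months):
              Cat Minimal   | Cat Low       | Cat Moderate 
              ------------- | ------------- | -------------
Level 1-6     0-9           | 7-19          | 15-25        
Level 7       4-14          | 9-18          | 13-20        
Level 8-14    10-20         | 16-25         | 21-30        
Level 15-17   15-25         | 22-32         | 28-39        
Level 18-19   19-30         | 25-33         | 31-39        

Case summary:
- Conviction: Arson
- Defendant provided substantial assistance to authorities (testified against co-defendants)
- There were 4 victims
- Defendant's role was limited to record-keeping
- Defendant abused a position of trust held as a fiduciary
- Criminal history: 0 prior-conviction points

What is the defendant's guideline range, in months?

0-9 months

Base offense level for arson: 7.
S1 applies: 7 − 4 = 3.
S3 applies: 3 − 2 = 1.
S4 does not apply.
S6 applies (level before this adjustment is 1 < 14, so +1): 1 + 1 = 2.
Final offense level: 2.
Criminal history: 0 prior points → Category Minimal (0-1).
Level 2 falls in the 1-6 band.
Grid: Level 1-6 × Category Minimal = 0-9 months.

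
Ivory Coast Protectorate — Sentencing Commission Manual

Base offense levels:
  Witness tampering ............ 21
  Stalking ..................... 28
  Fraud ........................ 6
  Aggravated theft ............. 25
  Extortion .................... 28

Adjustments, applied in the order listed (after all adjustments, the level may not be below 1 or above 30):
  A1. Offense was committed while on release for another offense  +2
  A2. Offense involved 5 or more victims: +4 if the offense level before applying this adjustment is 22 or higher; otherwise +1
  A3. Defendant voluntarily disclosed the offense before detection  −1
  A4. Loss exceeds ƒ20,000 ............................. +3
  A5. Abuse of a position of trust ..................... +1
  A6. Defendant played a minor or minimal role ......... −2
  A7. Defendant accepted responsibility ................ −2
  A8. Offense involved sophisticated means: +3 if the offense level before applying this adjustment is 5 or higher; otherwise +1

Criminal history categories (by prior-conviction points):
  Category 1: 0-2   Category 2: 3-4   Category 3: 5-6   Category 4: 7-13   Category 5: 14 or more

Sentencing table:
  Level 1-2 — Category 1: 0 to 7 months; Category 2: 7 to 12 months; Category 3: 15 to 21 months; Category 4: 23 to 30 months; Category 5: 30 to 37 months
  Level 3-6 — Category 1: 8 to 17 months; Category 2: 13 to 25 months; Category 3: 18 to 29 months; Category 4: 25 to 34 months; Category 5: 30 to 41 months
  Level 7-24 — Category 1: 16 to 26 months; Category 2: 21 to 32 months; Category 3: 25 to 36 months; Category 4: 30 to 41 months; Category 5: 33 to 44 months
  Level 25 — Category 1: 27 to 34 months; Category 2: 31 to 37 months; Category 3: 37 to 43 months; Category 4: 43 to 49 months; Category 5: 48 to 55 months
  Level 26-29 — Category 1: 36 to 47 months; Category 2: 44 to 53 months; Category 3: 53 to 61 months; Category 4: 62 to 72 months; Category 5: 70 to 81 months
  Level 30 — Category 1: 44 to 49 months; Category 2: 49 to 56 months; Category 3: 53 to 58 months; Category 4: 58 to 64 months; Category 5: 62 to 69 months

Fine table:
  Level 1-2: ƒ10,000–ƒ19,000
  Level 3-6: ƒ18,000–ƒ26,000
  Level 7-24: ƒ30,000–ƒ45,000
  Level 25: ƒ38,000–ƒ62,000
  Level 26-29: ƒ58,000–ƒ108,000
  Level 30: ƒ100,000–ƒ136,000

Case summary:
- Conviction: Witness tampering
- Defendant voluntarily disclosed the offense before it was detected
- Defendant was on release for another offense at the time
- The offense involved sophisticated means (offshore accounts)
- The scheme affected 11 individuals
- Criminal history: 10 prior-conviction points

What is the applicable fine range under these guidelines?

Base offense level for witness tampering: 21.
A1 applies: 21 + 2 = 23.
A2 applies (level before this adjustment is 23 ≥ 22, so +4): 23 + 4 = 27.
A3 applies: 27 − 1 = 26.
A6 does not apply.
A7 does not apply.
A8 applies (level before this adjustment is 26 ≥ 5, so +3): 26 + 3 = 29.
Final offense level: 29.
Level 29 falls in the 26-29 band.
Fine table: Level 26-29 → ƒ58,000–ƒ108,000.

ƒ58,000–ƒ108,000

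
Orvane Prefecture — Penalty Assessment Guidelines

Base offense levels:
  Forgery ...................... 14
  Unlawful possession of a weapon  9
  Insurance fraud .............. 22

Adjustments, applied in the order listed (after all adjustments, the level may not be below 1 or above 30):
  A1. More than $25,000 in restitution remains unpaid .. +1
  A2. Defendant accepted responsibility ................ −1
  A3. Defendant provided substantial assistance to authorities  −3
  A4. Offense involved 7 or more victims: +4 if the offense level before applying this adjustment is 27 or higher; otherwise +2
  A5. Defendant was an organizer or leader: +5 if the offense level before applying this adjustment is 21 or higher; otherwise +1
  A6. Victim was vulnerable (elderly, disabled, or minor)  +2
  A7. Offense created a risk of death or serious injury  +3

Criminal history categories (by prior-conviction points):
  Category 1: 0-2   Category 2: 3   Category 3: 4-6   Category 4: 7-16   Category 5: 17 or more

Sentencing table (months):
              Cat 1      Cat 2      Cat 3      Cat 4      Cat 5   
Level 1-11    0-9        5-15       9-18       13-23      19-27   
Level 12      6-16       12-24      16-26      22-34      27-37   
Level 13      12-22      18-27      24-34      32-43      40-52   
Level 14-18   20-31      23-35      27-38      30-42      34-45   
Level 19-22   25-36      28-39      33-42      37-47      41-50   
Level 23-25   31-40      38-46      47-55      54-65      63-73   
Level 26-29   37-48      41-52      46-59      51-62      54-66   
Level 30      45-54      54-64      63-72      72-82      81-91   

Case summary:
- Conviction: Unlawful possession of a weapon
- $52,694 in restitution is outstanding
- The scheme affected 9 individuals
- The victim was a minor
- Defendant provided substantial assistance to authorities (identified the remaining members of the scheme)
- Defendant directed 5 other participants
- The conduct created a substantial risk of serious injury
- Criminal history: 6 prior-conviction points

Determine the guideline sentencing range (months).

27-38 months

Base offense level for unlawful possession of a weapon: 9.
A1 applies: 9 + 1 = 10.
A2 does not apply.
A3 applies: 10 − 3 = 7.
A4 applies (level before this adjustment is 7 < 27, so +2): 7 + 2 = 9.
A5 applies (level before this adjustment is 9 < 21, so +1): 9 + 1 = 10.
A6 applies: 10 + 2 = 12.
A7 applies: 12 + 3 = 15.
Final offense level: 15.
Criminal history: 6 prior points → Category 3 (4-6).
Level 15 falls in the 14-18 band.
Grid: Level 14-18 × Category 3 = 27-38 months.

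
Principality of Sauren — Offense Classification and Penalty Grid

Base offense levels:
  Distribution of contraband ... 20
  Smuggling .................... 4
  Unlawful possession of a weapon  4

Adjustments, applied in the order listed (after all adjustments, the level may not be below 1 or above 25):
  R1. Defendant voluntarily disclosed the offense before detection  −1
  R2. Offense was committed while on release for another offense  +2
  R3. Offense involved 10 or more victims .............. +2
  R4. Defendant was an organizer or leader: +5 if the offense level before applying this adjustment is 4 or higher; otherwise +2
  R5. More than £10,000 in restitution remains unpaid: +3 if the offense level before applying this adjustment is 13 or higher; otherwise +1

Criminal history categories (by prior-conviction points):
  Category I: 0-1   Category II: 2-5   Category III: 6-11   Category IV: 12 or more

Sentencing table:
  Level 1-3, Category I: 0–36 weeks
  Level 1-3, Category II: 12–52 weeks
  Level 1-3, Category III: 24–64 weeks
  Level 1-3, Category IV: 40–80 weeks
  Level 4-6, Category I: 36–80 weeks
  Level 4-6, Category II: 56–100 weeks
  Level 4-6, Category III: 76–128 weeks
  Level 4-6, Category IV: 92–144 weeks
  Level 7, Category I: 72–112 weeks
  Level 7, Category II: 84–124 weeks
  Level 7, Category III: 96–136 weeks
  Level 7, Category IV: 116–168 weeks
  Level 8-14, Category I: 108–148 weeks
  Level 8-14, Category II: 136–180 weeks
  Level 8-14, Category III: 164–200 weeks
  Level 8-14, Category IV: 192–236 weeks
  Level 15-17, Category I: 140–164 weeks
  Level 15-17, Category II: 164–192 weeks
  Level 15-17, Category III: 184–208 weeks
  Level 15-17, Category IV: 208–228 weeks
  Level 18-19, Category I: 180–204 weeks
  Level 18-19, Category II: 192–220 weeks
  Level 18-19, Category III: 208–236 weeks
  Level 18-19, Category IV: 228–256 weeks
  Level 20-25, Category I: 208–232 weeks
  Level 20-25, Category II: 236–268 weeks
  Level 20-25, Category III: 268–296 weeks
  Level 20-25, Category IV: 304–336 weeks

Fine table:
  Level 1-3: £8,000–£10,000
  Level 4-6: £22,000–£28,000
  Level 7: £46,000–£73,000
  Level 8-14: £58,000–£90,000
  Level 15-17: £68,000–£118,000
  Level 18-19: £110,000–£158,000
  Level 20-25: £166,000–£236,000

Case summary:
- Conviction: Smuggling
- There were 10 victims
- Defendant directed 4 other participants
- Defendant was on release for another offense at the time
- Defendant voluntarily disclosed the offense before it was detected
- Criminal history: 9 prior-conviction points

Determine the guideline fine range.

Base offense level for smuggling: 4.
R1 applies: 4 − 1 = 3.
R2 applies: 3 + 2 = 5.
R3 applies: 5 + 2 = 7.
R4 applies (level before this adjustment is 7 ≥ 4, so +5): 7 + 5 = 12.
Final offense level: 12.
Level 12 falls in the 8-14 band.
Fine table: Level 8-14 → £58,000–£90,000.

£58,000–£90,000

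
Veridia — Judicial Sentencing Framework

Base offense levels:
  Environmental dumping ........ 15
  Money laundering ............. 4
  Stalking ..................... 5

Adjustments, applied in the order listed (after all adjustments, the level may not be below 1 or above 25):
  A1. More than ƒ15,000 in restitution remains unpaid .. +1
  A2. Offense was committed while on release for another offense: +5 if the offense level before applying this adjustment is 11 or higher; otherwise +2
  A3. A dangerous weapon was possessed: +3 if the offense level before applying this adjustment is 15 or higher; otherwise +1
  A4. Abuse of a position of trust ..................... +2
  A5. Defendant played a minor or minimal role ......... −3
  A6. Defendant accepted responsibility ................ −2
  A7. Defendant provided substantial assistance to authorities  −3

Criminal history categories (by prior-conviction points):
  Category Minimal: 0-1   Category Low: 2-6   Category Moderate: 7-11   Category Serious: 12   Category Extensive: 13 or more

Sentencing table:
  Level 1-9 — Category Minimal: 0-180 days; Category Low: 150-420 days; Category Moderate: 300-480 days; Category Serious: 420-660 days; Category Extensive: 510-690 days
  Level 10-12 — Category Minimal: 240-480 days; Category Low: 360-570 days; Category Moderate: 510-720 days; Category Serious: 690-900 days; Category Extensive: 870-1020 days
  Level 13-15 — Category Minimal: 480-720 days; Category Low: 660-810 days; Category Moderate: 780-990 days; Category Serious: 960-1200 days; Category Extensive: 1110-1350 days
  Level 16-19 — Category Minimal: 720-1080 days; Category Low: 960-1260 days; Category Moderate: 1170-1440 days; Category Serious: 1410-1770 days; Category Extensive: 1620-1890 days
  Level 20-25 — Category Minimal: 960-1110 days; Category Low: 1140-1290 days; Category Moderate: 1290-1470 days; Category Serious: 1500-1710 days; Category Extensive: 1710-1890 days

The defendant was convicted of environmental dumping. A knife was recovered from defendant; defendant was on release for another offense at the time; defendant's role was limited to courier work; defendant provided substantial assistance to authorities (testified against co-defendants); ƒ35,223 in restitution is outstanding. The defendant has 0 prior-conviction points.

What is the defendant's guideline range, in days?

720-1080 days

Base offense level for environmental dumping: 15.
A1 applies: 15 + 1 = 16.
A2 applies (level before this adjustment is 16 ≥ 11, so +5): 16 + 5 = 21.
A3 applies (level before this adjustment is 21 ≥ 15, so +3): 21 + 3 = 24.
A5 applies: 24 − 3 = 21.
A7 applies: 21 − 3 = 18.
Final offense level: 18.
Criminal history: 0 prior points → Category Minimal (0-1).
Level 18 falls in the 16-19 band.
Grid: Level 16-19 × Category Minimal = 720-1080 days.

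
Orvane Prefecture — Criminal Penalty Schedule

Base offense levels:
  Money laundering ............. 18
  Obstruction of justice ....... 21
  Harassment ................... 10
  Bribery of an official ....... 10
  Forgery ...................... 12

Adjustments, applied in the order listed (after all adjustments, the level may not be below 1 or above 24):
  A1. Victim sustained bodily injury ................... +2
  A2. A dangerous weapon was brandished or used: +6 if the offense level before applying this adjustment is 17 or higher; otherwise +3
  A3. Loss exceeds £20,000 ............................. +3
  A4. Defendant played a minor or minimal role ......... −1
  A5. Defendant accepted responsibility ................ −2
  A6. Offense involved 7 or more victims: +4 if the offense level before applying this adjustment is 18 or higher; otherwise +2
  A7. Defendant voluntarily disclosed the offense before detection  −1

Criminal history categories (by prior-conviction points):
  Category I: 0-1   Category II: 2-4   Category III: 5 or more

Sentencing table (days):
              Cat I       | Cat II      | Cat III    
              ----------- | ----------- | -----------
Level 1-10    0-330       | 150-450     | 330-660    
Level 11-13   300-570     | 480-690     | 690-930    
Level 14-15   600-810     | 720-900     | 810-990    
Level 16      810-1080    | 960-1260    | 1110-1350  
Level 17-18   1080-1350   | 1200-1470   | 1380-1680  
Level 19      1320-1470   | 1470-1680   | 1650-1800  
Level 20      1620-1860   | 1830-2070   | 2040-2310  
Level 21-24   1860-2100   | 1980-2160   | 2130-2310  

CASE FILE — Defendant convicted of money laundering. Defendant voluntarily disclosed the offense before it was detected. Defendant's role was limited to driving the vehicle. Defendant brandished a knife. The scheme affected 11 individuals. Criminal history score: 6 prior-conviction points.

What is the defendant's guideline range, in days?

2130-2310 days

Base offense level for money laundering: 18.
A2 applies (level before this adjustment is 18 ≥ 17, so +6): 18 + 6 = 24.
A4 applies: 24 − 1 = 23.
A6 applies (level before this adjustment is 23 ≥ 18, so +4): 23 + 4 = 27.
A7 applies: 27 − 1 = 26.
Level 26 exceeds the maximum of 24; capped at 24.
Final offense level: 24.
Criminal history: 6 prior points → Category III (5+).
Level 24 falls in the 21-24 band.
Grid: Level 21-24 × Category III = 2130-2310 days.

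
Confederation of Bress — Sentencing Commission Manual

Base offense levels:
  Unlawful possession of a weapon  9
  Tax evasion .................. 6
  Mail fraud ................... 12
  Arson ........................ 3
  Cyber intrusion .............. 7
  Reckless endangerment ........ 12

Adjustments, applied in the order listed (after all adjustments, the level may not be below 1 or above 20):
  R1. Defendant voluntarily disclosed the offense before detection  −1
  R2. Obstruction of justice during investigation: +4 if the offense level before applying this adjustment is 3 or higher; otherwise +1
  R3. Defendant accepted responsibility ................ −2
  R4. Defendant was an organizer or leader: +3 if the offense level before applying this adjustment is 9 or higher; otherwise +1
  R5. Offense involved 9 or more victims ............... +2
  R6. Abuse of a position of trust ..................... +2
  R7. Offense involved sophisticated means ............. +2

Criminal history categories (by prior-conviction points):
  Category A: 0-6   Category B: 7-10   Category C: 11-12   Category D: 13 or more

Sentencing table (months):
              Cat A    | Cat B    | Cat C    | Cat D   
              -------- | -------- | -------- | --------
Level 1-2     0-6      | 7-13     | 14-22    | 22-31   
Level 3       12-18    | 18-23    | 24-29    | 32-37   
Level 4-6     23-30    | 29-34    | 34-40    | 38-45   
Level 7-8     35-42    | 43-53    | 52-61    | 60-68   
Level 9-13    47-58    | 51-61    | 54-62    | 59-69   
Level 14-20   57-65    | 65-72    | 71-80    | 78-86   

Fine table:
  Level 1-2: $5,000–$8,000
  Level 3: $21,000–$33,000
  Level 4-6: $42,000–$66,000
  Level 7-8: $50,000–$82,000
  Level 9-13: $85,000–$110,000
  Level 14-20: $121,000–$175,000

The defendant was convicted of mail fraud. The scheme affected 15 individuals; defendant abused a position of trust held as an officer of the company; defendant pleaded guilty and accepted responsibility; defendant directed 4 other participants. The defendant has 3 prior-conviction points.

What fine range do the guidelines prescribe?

Base offense level for mail fraud: 12.
R1 does not apply.
R3 applies: 12 − 2 = 10.
R4 applies (level before this adjustment is 10 ≥ 9, so +3): 10 + 3 = 13.
R5 applies: 13 + 2 = 15.
R6 applies: 15 + 2 = 17.
Final offense level: 17.
Level 17 falls in the 14-20 band.
Fine table: Level 14-20 → $121,000–$175,000.

$121,000–$175,000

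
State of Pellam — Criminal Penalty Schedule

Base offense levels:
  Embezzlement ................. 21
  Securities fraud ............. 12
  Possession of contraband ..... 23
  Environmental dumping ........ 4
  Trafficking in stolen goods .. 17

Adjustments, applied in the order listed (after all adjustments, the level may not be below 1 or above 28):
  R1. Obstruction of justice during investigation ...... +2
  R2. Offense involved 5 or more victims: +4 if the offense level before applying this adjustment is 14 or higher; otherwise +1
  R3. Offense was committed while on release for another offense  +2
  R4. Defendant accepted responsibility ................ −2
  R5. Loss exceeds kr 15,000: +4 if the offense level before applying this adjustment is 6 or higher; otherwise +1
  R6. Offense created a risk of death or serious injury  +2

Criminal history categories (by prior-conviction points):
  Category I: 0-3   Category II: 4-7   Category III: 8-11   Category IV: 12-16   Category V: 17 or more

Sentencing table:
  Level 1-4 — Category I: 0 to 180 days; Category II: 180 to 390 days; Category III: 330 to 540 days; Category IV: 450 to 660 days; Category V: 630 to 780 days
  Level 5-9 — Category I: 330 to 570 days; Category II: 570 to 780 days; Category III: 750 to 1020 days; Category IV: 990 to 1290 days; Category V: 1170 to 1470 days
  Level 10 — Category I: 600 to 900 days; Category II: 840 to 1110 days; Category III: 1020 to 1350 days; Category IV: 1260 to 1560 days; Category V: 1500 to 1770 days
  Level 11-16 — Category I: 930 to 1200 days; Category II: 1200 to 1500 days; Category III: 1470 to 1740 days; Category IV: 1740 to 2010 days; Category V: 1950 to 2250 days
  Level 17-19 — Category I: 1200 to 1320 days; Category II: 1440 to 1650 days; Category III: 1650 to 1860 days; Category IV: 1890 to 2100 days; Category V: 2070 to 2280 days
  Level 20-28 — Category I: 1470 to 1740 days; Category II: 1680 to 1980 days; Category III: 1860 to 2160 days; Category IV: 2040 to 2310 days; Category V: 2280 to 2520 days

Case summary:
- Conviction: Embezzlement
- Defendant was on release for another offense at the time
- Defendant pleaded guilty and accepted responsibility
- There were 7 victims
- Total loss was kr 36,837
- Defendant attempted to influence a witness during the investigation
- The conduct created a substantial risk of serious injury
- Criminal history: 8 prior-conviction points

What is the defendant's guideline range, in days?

Base offense level for embezzlement: 21.
R1 applies: 21 + 2 = 23.
R2 applies (level before this adjustment is 23 ≥ 14, so +4): 23 + 4 = 27.
R3 applies: 27 + 2 = 29.
R4 applies: 29 − 2 = 27.
R5 applies (level before this adjustment is 27 ≥ 6, so +4): 27 + 4 = 31.
R6 applies: 31 + 2 = 33.
Level 33 exceeds the maximum of 28; capped at 28.
Final offense level: 28.
Criminal history: 8 prior points → Category III (8-11).
Level 28 falls in the 20-28 band.
Grid: Level 20-28 × Category III = 1860-2160 days.

1860-2160 days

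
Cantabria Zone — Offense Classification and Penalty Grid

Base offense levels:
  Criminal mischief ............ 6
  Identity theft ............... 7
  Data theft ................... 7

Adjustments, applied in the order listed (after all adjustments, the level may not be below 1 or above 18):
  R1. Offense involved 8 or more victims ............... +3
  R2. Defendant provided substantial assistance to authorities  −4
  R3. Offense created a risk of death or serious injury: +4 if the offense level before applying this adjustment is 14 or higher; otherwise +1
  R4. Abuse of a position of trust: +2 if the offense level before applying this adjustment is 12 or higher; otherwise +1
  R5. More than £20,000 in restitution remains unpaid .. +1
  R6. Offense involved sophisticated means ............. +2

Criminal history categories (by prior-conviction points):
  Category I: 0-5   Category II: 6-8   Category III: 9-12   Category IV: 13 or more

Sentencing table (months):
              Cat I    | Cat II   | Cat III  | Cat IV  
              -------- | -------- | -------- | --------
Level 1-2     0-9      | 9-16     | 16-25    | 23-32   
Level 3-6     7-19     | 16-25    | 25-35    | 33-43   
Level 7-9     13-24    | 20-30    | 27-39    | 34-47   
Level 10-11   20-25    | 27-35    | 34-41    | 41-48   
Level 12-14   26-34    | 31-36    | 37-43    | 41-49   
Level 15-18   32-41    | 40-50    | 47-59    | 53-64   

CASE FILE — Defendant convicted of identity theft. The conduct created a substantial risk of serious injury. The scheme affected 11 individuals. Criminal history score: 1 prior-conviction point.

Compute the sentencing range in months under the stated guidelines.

Base offense level for identity theft: 7.
R1 applies: 7 + 3 = 10.
R3 applies (level before this adjustment is 10 < 14, so +1): 10 + 1 = 11.
R4 does not apply.
R5 does not apply.
R6 does not apply.
Final offense level: 11.
Criminal history: 1 prior point → Category I (0-5).
Level 11 falls in the 10-11 band.
Grid: Level 10-11 × Category I = 20-25 months.

20-25 months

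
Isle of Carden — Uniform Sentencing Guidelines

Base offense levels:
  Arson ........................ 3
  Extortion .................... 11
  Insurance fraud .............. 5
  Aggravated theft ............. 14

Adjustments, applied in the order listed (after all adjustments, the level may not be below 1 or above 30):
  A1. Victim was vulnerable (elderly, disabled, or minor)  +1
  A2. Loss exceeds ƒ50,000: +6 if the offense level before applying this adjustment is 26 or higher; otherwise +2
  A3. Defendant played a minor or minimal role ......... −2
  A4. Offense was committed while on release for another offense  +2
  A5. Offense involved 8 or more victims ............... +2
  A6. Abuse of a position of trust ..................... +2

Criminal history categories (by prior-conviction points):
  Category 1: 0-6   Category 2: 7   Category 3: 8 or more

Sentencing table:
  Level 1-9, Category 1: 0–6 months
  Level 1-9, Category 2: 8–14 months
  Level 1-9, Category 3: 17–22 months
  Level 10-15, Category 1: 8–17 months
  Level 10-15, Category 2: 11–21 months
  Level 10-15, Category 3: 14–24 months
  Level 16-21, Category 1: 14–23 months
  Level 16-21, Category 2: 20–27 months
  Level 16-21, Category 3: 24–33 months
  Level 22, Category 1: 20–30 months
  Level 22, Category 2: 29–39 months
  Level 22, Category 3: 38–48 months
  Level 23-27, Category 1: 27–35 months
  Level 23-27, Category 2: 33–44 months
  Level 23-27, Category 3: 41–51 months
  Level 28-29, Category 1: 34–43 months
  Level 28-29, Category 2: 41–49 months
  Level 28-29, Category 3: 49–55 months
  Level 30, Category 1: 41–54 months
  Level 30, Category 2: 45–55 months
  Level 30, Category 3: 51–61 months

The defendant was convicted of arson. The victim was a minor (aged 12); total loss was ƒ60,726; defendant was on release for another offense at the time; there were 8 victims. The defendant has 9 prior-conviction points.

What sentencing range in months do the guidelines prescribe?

Base offense level for arson: 3.
A1 applies: 3 + 1 = 4.
A2 applies (level before this adjustment is 4 < 26, so +2): 4 + 2 = 6.
A3 does not apply.
A4 applies: 6 + 2 = 8.
A5 applies: 8 + 2 = 10.
Final offense level: 10.
Criminal history: 9 prior points → Category 3 (8+).
Level 10 falls in the 10-15 band.
Grid: Level 10-15 × Category 3 = 14-24 months.

14-24 months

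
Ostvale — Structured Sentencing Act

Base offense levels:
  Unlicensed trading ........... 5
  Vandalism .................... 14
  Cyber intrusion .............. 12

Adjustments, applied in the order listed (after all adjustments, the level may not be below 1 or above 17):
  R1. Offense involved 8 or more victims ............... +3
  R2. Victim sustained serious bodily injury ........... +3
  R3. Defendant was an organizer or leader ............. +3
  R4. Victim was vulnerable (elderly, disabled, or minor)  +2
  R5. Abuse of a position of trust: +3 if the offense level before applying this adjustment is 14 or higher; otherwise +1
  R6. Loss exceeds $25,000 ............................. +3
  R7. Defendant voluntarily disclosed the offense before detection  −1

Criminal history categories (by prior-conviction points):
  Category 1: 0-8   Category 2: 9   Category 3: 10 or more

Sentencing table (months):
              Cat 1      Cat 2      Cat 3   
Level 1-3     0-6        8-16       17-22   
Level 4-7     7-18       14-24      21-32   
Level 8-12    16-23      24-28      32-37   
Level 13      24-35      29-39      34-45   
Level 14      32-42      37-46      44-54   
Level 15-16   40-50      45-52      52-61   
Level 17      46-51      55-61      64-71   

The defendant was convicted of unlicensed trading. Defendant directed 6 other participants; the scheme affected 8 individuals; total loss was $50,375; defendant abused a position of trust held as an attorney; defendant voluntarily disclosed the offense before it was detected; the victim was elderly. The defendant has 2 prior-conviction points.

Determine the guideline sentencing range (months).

Base offense level for unlicensed trading: 5.
R1 applies: 5 + 3 = 8.
R3 applies: 8 + 3 = 11.
R4 applies: 11 + 2 = 13.
R5 applies (level before this adjustment is 13 < 14, so +1): 13 + 1 = 14.
R6 applies: 14 + 3 = 17.
R7 applies: 17 − 1 = 16.
Final offense level: 16.
Criminal history: 2 prior points → Category 1 (0-8).
Level 16 falls in the 15-16 band.
Grid: Level 15-16 × Category 1 = 40-50 months.

40-50 months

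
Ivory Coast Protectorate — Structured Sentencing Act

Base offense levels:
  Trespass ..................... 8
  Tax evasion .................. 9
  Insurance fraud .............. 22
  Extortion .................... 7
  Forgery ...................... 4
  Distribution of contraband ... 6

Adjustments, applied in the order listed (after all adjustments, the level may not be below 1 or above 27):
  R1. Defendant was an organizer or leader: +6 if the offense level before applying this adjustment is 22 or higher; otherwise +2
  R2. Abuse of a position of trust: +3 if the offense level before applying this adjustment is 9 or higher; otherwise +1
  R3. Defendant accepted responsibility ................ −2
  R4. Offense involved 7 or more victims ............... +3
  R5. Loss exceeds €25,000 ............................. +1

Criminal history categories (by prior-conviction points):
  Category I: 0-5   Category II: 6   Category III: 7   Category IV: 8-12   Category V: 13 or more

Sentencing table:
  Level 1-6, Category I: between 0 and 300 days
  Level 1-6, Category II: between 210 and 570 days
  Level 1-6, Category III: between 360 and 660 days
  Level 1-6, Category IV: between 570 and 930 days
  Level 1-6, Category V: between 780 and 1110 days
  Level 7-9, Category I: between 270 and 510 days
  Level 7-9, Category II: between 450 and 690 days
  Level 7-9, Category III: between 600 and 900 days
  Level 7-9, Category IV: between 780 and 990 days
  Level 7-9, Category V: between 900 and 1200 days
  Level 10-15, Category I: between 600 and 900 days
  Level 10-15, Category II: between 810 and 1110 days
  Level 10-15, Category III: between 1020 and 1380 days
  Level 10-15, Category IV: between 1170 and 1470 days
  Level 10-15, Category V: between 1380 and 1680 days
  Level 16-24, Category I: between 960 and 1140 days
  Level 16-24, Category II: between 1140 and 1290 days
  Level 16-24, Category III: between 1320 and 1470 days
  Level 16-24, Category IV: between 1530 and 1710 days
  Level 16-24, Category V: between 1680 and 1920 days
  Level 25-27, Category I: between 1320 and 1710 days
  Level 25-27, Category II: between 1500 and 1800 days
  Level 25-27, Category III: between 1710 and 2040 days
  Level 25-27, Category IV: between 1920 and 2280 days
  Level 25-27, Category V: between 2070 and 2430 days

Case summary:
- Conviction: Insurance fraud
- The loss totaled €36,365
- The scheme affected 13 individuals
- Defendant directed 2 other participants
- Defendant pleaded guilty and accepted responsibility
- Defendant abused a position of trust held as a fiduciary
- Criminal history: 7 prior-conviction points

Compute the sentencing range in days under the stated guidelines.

1710-2040 days

Base offense level for insurance fraud: 22.
R1 applies (level before this adjustment is 22 ≥ 22, so +6): 22 + 6 = 28.
R2 applies (level before this adjustment is 28 ≥ 9, so +3): 28 + 3 = 31.
R3 applies: 31 − 2 = 29.
R4 applies: 29 + 3 = 32.
R5 applies: 32 + 1 = 33.
Level 33 exceeds the maximum of 27; capped at 27.
Final offense level: 27.
Criminal history: 7 prior points → Category III (7).
Level 27 falls in the 25-27 band.
Grid: Level 25-27 × Category III = 1710-2040 days.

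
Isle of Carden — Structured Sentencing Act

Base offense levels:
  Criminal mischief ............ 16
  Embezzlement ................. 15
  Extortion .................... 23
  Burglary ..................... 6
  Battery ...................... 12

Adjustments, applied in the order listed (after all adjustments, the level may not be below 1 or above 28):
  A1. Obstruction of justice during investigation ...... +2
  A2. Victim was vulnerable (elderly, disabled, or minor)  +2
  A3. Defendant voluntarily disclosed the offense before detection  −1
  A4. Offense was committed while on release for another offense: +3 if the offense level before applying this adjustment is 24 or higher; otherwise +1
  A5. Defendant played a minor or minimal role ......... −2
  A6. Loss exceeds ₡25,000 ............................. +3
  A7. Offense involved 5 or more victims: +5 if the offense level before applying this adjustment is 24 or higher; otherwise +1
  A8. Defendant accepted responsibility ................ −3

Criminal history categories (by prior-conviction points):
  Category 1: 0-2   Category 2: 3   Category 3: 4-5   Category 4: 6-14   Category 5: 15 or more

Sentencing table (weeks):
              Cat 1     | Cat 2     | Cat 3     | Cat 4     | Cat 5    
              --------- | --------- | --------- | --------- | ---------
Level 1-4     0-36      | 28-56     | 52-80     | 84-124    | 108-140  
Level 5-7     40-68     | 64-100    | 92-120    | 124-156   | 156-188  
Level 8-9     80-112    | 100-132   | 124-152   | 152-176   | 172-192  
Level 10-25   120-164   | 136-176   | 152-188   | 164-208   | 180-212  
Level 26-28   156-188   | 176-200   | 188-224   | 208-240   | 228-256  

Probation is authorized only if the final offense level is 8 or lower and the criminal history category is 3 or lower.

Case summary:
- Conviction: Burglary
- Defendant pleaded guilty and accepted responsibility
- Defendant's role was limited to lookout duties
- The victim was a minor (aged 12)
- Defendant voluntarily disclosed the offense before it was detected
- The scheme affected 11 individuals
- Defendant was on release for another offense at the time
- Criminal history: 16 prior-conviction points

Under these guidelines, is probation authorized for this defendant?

Base offense level for burglary: 6.
A1 does not apply.
A2 applies: 6 + 2 = 8.
A3 applies: 8 − 1 = 7.
A4 applies (level before this adjustment is 7 < 24, so +1): 7 + 1 = 8.
A5 applies: 8 − 2 = 6.
A6 does not apply.
A7 applies (level before this adjustment is 6 < 24, so +1): 6 + 1 = 7.
A8 applies: 7 − 3 = 4.
Final offense level: 4.
Criminal history: 16 prior points → Category 5 (15+).
Level 4 falls in the 1-4 band.
Grid: Level 1-4 × Category 5 = 108-140 weeks.
Probation check: level 4 ≤ 8 and category 5 > 3 → not eligible.

No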